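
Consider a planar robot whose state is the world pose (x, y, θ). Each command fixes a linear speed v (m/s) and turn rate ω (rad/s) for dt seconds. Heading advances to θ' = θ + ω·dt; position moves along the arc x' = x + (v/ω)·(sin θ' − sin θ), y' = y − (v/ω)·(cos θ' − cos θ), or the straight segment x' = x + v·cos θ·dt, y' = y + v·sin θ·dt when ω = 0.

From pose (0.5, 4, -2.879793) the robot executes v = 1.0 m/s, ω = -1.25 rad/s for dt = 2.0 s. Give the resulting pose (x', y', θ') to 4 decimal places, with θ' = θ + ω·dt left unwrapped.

(-0.3354, 5.2679, -5.3798)

θ' = -2.8798 + -1.25·2.0 = -5.3798
R = v/ω = 1.0/-1.25 = -0.8000
x' = 0.5 + -0.8000·(sin -5.3798 − sin -2.8798) = -0.3354
y' = 4 − -0.8000·(cos -5.3798 − cos -2.8798) = 5.2679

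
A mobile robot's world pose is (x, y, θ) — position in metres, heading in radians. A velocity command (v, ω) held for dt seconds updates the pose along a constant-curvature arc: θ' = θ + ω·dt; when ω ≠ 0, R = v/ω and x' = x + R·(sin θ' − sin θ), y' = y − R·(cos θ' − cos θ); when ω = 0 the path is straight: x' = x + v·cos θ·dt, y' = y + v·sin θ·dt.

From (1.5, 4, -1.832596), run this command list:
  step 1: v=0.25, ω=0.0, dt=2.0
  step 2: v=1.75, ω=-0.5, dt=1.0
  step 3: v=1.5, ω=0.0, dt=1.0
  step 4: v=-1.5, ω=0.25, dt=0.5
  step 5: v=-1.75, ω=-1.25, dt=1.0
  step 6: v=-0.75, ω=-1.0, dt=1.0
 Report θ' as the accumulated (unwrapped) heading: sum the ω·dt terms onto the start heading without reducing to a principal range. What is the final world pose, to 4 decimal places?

step 1: θ'=-1.8326 (straight) → pose (1.3706, 3.5170, -1.8326)
step 2: θ'=-2.3326 (R=-3.5000) → pose (0.5224, 2.0071, -2.3326)
step 3: θ'=-2.3326 (straight) → pose (-0.5129, 0.9217, -2.3326)
step 4: θ'=-2.2076 (R=-6.0000) → pose (-0.0305, 1.4953, -2.2076)
step 5: θ'=-3.4576 (R=1.4000) → pose (1.5302, 1.9935, -3.4576)
step 6: θ'=-4.4576 (R=0.7500) → pose (2.0229, 1.4697, -4.4576)

(2.0229, 1.4697, -4.4576)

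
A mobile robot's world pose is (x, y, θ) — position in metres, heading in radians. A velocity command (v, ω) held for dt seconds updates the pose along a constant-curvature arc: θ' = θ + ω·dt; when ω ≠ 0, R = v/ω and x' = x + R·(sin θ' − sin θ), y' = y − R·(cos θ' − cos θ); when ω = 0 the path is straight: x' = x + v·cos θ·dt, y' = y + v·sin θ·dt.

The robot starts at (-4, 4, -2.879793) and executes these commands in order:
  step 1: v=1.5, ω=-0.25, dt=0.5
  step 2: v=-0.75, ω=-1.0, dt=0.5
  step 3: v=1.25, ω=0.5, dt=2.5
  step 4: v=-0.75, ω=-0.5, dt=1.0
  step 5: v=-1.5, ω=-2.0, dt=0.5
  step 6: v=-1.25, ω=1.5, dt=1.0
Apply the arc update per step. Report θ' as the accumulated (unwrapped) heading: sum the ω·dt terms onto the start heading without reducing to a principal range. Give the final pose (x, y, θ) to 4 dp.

(-4.7550, 3.5676, -2.2548)

step 1: θ'=-3.0048 (R=-6.0000) → pose (-4.7347, 3.8516, -3.0048)
step 2: θ'=-3.5048 (R=0.7500) → pose (-4.3659, 3.8097, -3.5048)
step 3: θ'=-2.2548 (R=2.5000) → pose (-7.1917, 3.0525, -2.2548)
step 4: θ'=-2.7548 (R=1.5000) → pose (-6.5950, 3.4939, -2.7548)
step 5: θ'=-3.7548 (R=0.7500) → pose (-5.8805, 3.4126, -3.7548)
step 6: θ'=-2.2548 (R=-0.8333) → pose (-4.7550, 3.5676, -2.2548)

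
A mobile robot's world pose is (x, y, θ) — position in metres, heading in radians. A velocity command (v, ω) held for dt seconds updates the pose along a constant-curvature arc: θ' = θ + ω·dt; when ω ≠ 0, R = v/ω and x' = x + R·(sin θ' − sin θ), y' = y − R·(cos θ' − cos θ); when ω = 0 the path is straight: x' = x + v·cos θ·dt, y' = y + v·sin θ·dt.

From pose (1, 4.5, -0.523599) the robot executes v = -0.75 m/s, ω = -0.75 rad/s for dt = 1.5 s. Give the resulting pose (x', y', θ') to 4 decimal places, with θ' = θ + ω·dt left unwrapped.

(0.5030, 5.4437, -1.6486)

θ' = -0.5236 + -0.75·1.5 = -1.6486
R = v/ω = -0.75/-0.75 = 1.0000
x' = 1 + 1.0000·(sin -1.6486 − sin -0.5236) = 0.5030
y' = 4.5 − 1.0000·(cos -1.6486 − cos -0.5236) = 5.4437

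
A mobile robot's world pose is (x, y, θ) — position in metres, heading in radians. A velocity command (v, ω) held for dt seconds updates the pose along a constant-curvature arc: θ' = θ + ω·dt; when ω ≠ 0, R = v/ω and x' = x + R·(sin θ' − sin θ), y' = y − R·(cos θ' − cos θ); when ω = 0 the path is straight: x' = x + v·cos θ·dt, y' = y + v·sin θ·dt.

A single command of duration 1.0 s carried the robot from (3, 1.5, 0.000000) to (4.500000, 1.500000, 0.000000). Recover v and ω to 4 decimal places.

v = 1.5000, ω = 0.0000

Δθ = 0.000000 − 0.000000 = 0.000000
ω = Δθ/dt = 0.000000/1.0 = 0.0000
ω = 0 → v = (Δx·cos θ + Δy·sin θ)/dt = 1.5000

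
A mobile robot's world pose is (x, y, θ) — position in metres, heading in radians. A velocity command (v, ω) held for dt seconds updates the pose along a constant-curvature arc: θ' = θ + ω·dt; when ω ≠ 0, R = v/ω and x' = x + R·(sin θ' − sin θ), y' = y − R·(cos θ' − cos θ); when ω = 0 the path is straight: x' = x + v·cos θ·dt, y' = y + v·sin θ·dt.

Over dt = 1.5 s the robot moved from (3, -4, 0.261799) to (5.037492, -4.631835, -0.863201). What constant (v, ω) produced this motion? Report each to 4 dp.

Δθ = -0.863201 − 0.261799 = -1.125000
ω = Δθ/dt = -1.125000/1.5 = -0.7500
R = Δx/(sin θ' − sin θ) = -2.0000
v = R·ω = -2.0000·-0.7500 = 1.5000

v = 1.5000, ω = -0.7500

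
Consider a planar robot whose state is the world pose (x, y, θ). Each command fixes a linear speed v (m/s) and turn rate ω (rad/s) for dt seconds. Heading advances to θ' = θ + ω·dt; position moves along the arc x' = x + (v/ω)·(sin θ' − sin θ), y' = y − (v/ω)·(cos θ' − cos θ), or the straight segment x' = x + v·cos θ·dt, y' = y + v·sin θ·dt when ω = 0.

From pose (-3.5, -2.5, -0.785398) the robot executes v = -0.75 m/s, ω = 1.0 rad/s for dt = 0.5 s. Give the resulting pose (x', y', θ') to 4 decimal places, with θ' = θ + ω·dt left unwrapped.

θ' = -0.7854 + 1.0·0.5 = -0.2854
R = v/ω = -0.75/1.0 = -0.7500
x' = -3.5 + -0.7500·(sin -0.2854 − sin -0.7854) = -3.8192
y' = -2.5 − -0.7500·(cos -0.2854 − cos -0.7854) = -2.3107

(-3.8192, -2.3107, -0.2854)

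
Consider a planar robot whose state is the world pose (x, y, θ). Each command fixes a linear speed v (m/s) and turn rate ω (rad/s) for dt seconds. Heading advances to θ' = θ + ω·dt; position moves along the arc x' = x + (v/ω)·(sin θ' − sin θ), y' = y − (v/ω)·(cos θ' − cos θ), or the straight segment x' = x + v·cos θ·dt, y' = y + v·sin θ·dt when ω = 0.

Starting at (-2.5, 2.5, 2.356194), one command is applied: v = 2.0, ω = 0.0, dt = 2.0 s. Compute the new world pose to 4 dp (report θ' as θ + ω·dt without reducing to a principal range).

(-5.3284, 5.3284, 2.3562)

θ' = 2.3562 + 0.0·2.0 = 2.3562
ω = 0 → straight: x' = -2.5 + 2.0·cos(2.3562)·2.0 = -5.3284
y' = 2.5 + 2.0·sin(2.3562)·2.0 = 5.3284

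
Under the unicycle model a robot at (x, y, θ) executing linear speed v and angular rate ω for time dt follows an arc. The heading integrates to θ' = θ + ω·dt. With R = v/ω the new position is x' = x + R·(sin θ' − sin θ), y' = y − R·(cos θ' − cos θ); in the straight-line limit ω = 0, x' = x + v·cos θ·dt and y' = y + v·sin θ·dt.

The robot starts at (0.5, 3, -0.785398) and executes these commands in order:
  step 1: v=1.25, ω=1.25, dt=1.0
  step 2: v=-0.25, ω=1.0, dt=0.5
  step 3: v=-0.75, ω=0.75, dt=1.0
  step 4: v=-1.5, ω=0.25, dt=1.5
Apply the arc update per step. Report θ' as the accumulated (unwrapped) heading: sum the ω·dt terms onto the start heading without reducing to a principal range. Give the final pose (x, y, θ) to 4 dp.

(2.1215, -0.0962, 2.0896)

step 1: θ'=0.4646 (R=1.0000) → pose (1.6552, 2.8131, 0.4646)
step 2: θ'=0.9646 (R=-0.2500) → pose (1.5617, 2.7320, 0.9646)
step 3: θ'=1.7146 (R=-1.0000) → pose (1.3939, 2.0190, 1.7146)
step 4: θ'=2.0896 (R=-6.0000) → pose (2.1215, -0.0962, 2.0896)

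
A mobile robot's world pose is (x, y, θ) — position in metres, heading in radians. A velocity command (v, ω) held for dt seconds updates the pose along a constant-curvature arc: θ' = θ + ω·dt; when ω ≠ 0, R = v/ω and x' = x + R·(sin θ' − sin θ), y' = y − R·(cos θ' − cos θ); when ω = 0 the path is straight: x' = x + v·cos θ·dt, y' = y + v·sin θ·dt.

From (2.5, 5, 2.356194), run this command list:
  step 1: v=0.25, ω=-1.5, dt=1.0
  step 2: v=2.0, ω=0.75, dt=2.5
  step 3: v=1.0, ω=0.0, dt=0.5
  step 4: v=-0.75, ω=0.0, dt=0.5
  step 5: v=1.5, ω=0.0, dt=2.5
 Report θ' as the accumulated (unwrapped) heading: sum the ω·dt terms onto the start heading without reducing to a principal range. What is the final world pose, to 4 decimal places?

(-2.0116, 10.9658, 2.7312)

step 1: θ'=0.8562 (R=-0.1667) → pose (2.4920, 5.2271, 0.8562)
step 2: θ'=2.7312 (R=2.6667) → pose (1.5416, 9.4198, 2.7312)
step 3: θ'=2.7312 (straight) → pose (1.0831, 9.6193, 2.7312)
step 4: θ'=2.7312 (straight) → pose (1.4270, 9.4697, 2.7312)
step 5: θ'=2.7312 (straight) → pose (-2.0116, 10.9658, 2.7312)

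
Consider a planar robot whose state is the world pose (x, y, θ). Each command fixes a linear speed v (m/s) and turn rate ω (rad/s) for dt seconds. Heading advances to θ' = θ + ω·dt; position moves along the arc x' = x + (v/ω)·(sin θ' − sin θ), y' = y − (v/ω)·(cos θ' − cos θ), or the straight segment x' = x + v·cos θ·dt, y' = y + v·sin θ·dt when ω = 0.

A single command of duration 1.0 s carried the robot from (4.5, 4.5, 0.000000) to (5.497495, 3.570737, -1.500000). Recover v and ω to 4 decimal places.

Δθ = -1.500000 − 0.000000 = -1.500000
ω = Δθ/dt = -1.500000/1.0 = -1.5000
R = Δx/(sin θ' − sin θ) = -1.0000
v = R·ω = -1.0000·-1.5000 = 1.5000

v = 1.5000, ω = -1.5000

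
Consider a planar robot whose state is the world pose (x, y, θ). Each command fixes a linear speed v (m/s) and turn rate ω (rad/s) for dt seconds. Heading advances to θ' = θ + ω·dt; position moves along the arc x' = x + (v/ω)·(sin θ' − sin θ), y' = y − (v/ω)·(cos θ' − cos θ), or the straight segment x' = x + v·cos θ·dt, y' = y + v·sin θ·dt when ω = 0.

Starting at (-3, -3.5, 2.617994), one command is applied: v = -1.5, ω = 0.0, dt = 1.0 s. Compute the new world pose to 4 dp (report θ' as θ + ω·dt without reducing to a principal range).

(-1.7010, -4.2500, 2.6180)

θ' = 2.6180 + 0.0·1.0 = 2.6180
ω = 0 → straight: x' = -3 + -1.5·cos(2.6180)·1.0 = -1.7010
y' = -3.5 + -1.5·sin(2.6180)·1.0 = -4.2500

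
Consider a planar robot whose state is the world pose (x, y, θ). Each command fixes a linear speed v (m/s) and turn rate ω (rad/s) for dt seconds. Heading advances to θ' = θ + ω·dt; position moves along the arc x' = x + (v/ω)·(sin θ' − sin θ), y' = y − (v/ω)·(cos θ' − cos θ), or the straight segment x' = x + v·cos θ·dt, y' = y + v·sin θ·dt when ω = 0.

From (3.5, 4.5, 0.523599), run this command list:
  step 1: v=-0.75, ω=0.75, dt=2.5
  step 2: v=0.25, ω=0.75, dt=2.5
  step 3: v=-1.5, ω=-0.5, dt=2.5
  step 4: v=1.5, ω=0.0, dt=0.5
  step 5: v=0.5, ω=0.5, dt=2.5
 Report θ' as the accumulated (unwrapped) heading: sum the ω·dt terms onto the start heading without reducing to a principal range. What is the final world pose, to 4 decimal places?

step 1: θ'=2.3986 (R=-1.0000) → pose (3.3235, 2.8975, 2.3986)
step 2: θ'=4.2736 (R=0.3333) → pose (2.7963, 2.7937, 4.2736)
step 3: θ'=3.0236 (R=3.0000) → pose (5.8652, 4.4983, 3.0236)
step 4: θ'=3.0236 (straight) → pose (5.1204, 4.5866, 3.0236)
step 5: θ'=4.2736 (R=1.0000) → pose (4.0974, 4.0184, 4.2736)

(4.0974, 4.0184, 4.2736)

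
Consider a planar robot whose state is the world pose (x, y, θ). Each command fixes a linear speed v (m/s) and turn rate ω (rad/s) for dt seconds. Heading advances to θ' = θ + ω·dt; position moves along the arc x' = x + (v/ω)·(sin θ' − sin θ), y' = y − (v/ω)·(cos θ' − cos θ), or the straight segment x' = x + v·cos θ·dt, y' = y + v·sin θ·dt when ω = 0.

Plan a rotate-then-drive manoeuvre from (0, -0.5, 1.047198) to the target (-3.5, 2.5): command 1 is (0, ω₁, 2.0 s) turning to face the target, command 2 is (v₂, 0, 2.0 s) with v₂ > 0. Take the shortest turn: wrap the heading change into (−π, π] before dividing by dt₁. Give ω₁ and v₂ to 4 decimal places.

heading to target = atan2(2.5−-0.5, -3.5−0) = 2.4330
Δθ = wrap(2.4330 − 1.0472) = 1.3858; ω₁ = Δθ/dt₁ = 0.6929
distance = √((-3.5−0)² + (2.5−-0.5)²) = 4.6098; v₂ = distance/dt₂ = 2.3049

ω₁ = 0.6929, v₂ = 2.3049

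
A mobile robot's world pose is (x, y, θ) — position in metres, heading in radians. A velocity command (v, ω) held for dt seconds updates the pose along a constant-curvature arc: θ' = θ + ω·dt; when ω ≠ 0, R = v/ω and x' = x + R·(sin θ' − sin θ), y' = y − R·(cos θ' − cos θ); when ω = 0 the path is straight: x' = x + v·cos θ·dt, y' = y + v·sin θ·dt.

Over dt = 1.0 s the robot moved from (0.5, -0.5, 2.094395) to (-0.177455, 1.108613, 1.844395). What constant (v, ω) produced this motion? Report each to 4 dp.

Δθ = 1.844395 − 2.094395 = -0.250000
ω = Δθ/dt = -0.250000/1.0 = -0.2500
R = −Δy/(cos θ' − cos θ) = -7.0000
v = R·ω = -7.0000·-0.2500 = 1.7500

v = 1.7500, ω = -0.2500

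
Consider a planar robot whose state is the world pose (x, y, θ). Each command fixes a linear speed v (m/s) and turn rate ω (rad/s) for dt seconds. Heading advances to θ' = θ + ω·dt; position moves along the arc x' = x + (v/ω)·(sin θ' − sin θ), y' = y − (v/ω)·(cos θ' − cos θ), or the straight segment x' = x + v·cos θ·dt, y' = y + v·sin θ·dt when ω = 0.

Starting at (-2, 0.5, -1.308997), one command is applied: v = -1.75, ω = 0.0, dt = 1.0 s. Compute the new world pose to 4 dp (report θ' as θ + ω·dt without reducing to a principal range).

θ' = -1.3090 + 0.0·1.0 = -1.3090
ω = 0 → straight: x' = -2 + -1.75·cos(-1.3090)·1.0 = -2.4529
y' = 0.5 + -1.75·sin(-1.3090)·1.0 = 2.1904

(-2.4529, 2.1904, -1.3090)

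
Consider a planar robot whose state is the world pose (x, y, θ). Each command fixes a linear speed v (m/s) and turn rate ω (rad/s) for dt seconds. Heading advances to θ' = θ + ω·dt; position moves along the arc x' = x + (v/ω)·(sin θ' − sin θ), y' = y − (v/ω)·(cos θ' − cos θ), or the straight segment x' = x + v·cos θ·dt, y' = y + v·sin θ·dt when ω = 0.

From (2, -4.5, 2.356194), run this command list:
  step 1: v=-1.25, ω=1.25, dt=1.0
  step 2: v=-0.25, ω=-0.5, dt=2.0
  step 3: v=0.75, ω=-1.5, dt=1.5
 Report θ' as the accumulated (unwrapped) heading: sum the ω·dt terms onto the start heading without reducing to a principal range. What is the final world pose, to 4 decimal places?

(3.7150, -3.8052, 0.3562)

step 1: θ'=3.6062 (R=-1.0000) → pose (3.1552, -4.6869, 3.6062)
step 2: θ'=2.6062 (R=0.5000) → pose (3.6343, -4.7039, 2.6062)
step 3: θ'=0.3562 (R=-0.5000) → pose (3.7150, -3.8052, 0.3562)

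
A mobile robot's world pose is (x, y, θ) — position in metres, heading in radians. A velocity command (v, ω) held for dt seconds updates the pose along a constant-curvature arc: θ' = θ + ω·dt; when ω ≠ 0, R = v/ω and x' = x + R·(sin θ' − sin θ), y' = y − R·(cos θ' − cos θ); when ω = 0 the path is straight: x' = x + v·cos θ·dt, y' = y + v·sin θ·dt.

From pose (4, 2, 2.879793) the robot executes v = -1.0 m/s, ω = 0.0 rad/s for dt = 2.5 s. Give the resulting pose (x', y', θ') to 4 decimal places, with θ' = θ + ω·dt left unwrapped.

θ' = 2.8798 + 0.0·2.5 = 2.8798
ω = 0 → straight: x' = 4 + -1.0·cos(2.8798)·2.5 = 6.4148
y' = 2 + -1.0·sin(2.8798)·2.5 = 1.3530

(6.4148, 1.3530, 2.8798)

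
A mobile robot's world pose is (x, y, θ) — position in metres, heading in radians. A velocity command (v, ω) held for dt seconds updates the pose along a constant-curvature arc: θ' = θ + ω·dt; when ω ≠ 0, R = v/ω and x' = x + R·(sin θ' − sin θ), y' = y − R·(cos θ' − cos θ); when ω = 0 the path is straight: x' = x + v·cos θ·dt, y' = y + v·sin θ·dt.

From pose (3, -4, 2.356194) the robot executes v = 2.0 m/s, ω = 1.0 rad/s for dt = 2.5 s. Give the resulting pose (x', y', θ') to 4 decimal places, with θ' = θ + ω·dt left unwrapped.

θ' = 2.3562 + 1.0·2.5 = 4.8562
R = v/ω = 2.0/1.0 = 2.0000
x' = 3 + 2.0000·(sin 4.8562 − sin 2.3562) = -0.3936
y' = -4 − 2.0000·(cos 4.8562 − cos 2.3562) = -5.7008

(-0.3936, -5.7008, 4.8562)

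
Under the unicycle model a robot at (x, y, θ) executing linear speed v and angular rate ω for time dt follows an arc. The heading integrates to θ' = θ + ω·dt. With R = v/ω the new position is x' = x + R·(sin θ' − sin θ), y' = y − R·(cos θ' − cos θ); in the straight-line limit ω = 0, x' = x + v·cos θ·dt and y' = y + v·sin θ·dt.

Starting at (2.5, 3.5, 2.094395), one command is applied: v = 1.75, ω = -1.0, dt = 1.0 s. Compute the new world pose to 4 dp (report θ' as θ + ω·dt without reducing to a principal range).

(2.4604, 5.1775, 1.0944)

θ' = 2.0944 + -1.0·1.0 = 1.0944
R = v/ω = 1.75/-1.0 = -1.7500
x' = 2.5 + -1.7500·(sin 1.0944 − sin 2.0944) = 2.4604
y' = 3.5 − -1.7500·(cos 1.0944 − cos 2.0944) = 5.1775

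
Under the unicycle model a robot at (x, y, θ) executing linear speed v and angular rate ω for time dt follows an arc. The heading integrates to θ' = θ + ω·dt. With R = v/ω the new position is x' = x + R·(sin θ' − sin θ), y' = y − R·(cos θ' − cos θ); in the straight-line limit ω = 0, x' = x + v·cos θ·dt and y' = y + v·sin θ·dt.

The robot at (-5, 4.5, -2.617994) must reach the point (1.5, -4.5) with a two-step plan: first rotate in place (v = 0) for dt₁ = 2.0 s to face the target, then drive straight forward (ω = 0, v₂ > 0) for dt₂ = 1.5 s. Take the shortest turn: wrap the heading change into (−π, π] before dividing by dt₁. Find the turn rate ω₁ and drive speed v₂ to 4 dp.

heading to target = atan2(-4.5−4.5, 1.5−-5) = -0.9453
Δθ = wrap(-0.9453 − -2.6180) = 1.6727; ω₁ = Δθ/dt₁ = 0.8363
distance = √((1.5−-5)² + (-4.5−4.5)²) = 11.1018; v₂ = distance/dt₂ = 7.4012

ω₁ = 0.8363, v₂ = 7.4012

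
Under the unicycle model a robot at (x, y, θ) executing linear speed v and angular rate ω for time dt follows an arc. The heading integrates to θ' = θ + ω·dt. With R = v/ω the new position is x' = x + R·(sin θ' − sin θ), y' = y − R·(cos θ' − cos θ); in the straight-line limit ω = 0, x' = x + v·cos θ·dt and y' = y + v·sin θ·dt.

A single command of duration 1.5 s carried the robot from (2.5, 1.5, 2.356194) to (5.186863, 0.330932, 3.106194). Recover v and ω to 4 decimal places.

v = -2.0000, ω = 0.5000

Δθ = 3.106194 − 2.356194 = 0.750000
ω = Δθ/dt = 0.750000/1.5 = 0.5000
R = Δx/(sin θ' − sin θ) = -4.0000
v = R·ω = -4.0000·0.5000 = -2.0000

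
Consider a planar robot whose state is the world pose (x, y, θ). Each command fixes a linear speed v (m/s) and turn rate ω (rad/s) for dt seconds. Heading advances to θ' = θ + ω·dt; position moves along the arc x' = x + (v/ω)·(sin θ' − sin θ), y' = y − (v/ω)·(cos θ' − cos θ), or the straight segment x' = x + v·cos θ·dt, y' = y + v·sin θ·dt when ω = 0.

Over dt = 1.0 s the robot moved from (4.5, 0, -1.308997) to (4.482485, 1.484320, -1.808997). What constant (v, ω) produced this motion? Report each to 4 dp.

v = -1.5000, ω = -0.5000

Δθ = -1.808997 − -1.308997 = -0.500000
ω = Δθ/dt = -0.500000/1.0 = -0.5000
R = −Δy/(cos θ' − cos θ) = 3.0000
v = R·ω = 3.0000·-0.5000 = -1.5000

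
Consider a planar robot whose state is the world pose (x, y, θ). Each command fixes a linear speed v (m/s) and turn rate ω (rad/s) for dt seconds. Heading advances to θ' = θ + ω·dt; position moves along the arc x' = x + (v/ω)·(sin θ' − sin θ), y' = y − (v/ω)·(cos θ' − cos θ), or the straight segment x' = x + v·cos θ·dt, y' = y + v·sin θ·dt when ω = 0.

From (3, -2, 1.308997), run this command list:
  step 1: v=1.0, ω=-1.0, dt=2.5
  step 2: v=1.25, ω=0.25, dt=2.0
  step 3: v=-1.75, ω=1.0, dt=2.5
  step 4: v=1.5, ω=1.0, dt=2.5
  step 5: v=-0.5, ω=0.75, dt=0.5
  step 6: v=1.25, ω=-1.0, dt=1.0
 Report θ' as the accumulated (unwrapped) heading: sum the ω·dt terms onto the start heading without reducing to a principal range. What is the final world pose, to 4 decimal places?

step 1: θ'=-1.1910 (R=-1.0000) → pose (4.8947, -1.8881, -1.1910)
step 2: θ'=-0.6910 (R=5.0000) → pose (6.3518, -3.8875, -0.6910)
step 3: θ'=1.8090 (R=-1.7500) → pose (3.5359, -5.6490, 1.8090)
step 4: θ'=4.3090 (R=1.5000) → pose (0.6987, -5.4141, 4.3090)
step 5: θ'=4.6840 (R=-0.6667) → pose (0.7519, -5.1713, 4.6840)
step 6: θ'=3.6840 (R=-1.2500) → pose (0.1477, -6.2064, 3.6840)

(0.1477, -6.2064, 3.6840)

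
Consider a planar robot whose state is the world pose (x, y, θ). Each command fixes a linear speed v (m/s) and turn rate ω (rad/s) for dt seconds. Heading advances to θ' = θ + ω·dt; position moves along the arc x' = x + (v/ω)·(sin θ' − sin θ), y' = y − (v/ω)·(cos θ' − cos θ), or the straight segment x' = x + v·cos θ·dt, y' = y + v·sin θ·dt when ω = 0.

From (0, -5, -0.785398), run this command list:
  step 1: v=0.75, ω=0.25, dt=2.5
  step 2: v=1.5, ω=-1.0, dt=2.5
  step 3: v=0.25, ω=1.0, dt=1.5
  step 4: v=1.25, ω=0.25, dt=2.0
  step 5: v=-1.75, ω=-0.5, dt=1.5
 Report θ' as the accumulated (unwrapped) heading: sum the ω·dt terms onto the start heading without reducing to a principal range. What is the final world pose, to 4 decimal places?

(2.1929, -8.7207, -1.4104)

step 1: θ'=-0.1604 (R=3.0000) → pose (1.6422, -5.8402, -0.1604)
step 2: θ'=-2.6604 (R=-1.5000) → pose (2.0969, -8.6506, -2.6604)
step 3: θ'=-1.1604 (R=0.2500) → pose (1.9833, -8.9719, -1.1604)
step 4: θ'=-0.6604 (R=5.0000) → pose (3.5010, -10.9258, -0.6604)
step 5: θ'=-1.4104 (R=3.5000) → pose (2.1929, -8.7207, -1.4104)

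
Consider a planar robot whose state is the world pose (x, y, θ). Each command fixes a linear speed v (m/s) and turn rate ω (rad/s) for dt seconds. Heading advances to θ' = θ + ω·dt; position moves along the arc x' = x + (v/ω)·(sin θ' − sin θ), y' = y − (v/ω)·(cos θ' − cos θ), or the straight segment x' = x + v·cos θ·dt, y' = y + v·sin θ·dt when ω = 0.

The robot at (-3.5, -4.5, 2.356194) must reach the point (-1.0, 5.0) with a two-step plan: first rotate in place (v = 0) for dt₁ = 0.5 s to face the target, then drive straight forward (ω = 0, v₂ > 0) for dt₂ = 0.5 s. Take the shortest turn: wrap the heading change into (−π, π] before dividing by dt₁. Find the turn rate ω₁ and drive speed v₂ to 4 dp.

heading to target = atan2(5−-4.5, -1−-3.5) = 1.3135
Δθ = wrap(1.3135 − 2.3562) = -1.0427; ω₁ = Δθ/dt₁ = -2.0854
distance = √((-1−-3.5)² + (5−-4.5)²) = 9.8234; v₂ = distance/dt₂ = 19.6469

ω₁ = -2.0854, v₂ = 19.6469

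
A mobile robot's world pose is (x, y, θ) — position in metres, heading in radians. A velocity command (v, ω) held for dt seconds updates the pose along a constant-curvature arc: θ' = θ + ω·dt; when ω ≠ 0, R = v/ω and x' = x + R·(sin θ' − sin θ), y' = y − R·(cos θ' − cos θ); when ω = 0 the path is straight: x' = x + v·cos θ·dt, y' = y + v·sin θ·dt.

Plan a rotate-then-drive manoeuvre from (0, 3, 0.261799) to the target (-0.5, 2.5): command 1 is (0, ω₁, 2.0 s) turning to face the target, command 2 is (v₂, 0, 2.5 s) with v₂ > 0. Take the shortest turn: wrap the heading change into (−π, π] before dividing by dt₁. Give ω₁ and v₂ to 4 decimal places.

heading to target = atan2(2.5−3, -0.5−0) = -2.3562
Δθ = wrap(-2.3562 − 0.2618) = -2.6180; ω₁ = Δθ/dt₁ = -1.3090
distance = √((-0.5−0)² + (2.5−3)²) = 0.7071; v₂ = distance/dt₂ = 0.2828

ω₁ = -1.3090, v₂ = 0.2828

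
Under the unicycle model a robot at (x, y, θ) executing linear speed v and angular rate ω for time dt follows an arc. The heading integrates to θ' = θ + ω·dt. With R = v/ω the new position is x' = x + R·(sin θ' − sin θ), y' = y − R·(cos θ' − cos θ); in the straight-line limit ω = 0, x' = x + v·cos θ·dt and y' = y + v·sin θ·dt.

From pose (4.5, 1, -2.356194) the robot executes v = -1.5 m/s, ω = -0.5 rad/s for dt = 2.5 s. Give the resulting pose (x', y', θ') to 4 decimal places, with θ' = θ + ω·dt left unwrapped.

(7.9655, 1.5607, -3.6062)

θ' = -2.3562 + -0.5·2.5 = -3.6062
R = v/ω = -1.5/-0.5 = 3.0000
x' = 4.5 + 3.0000·(sin -3.6062 − sin -2.3562) = 7.9655
y' = 1 − 3.0000·(cos -3.6062 − cos -2.3562) = 1.5607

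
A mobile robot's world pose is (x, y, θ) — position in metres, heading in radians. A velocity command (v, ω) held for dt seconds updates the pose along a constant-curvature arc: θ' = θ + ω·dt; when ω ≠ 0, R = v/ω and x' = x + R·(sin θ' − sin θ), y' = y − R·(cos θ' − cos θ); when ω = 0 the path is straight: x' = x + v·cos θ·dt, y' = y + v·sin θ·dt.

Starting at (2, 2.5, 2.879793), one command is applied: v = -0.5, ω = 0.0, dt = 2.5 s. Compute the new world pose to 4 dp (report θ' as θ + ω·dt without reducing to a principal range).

(3.2074, 2.1765, 2.8798)

θ' = 2.8798 + 0.0·2.5 = 2.8798
ω = 0 → straight: x' = 2 + -0.5·cos(2.8798)·2.5 = 3.2074
y' = 2.5 + -0.5·sin(2.8798)·2.5 = 2.1765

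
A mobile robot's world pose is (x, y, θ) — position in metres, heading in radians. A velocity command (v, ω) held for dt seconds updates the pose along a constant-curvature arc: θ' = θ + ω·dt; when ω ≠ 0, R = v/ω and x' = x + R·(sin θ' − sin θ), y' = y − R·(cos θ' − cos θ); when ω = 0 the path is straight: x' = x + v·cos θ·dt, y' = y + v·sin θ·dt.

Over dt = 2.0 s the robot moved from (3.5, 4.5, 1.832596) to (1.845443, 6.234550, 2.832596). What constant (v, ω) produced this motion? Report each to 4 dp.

Δθ = 2.832596 − 1.832596 = 1.000000
ω = Δθ/dt = 1.000000/2.0 = 0.5000
R = −Δy/(cos θ' − cos θ) = 2.5000
v = R·ω = 2.5000·0.5000 = 1.2500

v = 1.2500, ω = 0.5000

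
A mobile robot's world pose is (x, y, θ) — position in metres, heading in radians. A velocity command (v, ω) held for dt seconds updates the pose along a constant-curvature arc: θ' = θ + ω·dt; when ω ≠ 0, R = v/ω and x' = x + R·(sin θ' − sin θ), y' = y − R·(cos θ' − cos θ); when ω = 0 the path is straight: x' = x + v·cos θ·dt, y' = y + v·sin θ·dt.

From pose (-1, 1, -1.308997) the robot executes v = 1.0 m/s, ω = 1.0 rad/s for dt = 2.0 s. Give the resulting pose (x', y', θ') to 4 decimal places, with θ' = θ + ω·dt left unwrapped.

θ' = -1.3090 + 1.0·2.0 = 0.6910
R = v/ω = 1.0/1.0 = 1.0000
x' = -1 + 1.0000·(sin 0.6910 − sin -1.3090) = 0.6032
y' = 1 − 1.0000·(cos 0.6910 − cos -1.3090) = 0.4882

(0.6032, 0.4882, 0.6910)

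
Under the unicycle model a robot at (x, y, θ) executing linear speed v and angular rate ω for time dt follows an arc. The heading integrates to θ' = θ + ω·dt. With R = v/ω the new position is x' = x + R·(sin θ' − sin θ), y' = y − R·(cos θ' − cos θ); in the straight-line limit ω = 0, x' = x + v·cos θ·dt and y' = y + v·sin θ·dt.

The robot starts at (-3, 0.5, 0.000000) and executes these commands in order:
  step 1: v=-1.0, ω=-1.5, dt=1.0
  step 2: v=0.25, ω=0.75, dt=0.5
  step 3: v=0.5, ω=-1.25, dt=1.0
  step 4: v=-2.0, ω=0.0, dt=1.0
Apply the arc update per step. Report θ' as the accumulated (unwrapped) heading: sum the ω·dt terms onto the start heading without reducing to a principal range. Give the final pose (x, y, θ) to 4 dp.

step 1: θ'=-1.5000 (R=0.6667) → pose (-3.6650, 1.1195, -1.5000)
step 2: θ'=-1.1250 (R=0.3333) → pose (-3.6333, 0.9994, -1.1250)
step 3: θ'=-2.3750 (R=-0.4000) → pose (-3.7167, 0.5388, -2.3750)
step 4: θ'=-2.3750 (straight) → pose (-2.2761, 1.9262, -2.3750)

(-2.2761, 1.9262, -2.3750)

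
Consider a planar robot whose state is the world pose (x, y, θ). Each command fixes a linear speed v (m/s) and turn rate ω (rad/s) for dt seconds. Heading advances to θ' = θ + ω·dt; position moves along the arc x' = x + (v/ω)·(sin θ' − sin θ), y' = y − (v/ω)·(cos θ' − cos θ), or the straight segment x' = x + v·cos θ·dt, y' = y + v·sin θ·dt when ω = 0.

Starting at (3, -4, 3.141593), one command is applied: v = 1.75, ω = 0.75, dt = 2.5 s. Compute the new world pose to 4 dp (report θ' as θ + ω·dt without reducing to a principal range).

θ' = 3.1416 + 0.75·2.5 = 5.0166
R = v/ω = 1.75/0.75 = 2.3333
x' = 3 + 2.3333·(sin 5.0166 − sin 3.1416) = 0.7738
y' = -4 − 2.3333·(cos 5.0166 − cos 3.1416) = -7.0322

(0.7738, -7.0322, 5.0166)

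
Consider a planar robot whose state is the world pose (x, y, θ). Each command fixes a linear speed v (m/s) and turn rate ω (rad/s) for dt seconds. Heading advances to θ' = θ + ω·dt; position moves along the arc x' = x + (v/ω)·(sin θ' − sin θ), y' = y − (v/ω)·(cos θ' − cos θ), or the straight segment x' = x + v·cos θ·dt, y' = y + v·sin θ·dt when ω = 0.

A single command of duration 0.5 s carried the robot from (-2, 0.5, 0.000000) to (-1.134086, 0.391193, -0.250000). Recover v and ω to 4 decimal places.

Δθ = -0.250000 − 0.000000 = -0.250000
ω = Δθ/dt = -0.250000/0.5 = -0.5000
R = Δx/(sin θ' − sin θ) = -3.5000
v = R·ω = -3.5000·-0.5000 = 1.7500

v = 1.7500, ω = -0.5000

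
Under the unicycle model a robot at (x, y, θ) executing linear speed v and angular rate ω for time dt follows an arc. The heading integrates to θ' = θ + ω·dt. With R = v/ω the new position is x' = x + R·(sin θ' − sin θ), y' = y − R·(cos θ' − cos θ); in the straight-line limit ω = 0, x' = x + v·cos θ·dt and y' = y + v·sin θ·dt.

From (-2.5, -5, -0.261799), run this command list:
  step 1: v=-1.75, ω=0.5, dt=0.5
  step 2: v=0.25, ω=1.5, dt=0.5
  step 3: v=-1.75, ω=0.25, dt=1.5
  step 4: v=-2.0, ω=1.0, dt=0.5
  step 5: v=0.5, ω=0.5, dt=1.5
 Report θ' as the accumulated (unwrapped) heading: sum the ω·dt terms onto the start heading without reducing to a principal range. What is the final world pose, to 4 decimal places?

step 1: θ'=-0.0118 (R=-3.5000) → pose (-3.3646, -4.8810, -0.0118)
step 2: θ'=0.7382 (R=0.1667) → pose (-3.2504, -4.8376, 0.7382)
step 3: θ'=1.1132 (R=-7.0000) → pose (-4.8196, -6.9228, 1.1132)
step 4: θ'=1.6132 (R=-2.0000) → pose (-5.0235, -7.8912, 1.6132)
step 5: θ'=2.3632 (R=1.0000) → pose (-5.3205, -7.2215, 2.3632)

(-5.3205, -7.2215, 2.3632)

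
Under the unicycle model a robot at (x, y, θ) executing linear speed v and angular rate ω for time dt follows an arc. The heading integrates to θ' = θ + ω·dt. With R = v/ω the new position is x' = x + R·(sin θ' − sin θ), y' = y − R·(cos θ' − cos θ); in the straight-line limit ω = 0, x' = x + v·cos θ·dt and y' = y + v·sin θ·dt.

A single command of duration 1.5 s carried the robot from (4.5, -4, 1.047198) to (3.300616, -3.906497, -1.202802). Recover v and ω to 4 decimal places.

Δθ = -1.202802 − 1.047198 = -2.250000
ω = Δθ/dt = -2.250000/1.5 = -1.5000
R = Δx/(sin θ' − sin θ) = 0.6667
v = R·ω = 0.6667·-1.5000 = -1.0000

v = -1.0000, ω = -1.5000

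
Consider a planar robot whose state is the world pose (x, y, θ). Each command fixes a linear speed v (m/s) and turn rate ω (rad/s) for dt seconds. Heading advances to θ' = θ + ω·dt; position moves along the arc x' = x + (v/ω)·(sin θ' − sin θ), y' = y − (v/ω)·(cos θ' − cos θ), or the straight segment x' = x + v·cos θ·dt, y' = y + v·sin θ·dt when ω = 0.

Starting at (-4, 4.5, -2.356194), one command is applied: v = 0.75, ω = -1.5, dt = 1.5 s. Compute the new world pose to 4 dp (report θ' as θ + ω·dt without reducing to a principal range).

θ' = -2.3562 + -1.5·1.5 = -4.6062
R = v/ω = 0.75/-1.5 = -0.5000
x' = -4 + -0.5000·(sin -4.6062 − sin -2.3562) = -4.8507
y' = 4.5 − -0.5000·(cos -4.6062 − cos -2.3562) = 4.8006

(-4.8507, 4.8006, -4.6062)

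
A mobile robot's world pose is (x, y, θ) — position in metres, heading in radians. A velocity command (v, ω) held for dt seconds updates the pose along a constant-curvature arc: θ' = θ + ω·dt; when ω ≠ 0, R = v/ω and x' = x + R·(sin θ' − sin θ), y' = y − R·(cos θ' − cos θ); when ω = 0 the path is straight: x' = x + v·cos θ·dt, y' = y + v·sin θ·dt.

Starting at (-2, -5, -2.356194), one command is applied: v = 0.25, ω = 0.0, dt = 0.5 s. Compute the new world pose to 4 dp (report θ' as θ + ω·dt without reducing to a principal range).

θ' = -2.3562 + 0.0·0.5 = -2.3562
ω = 0 → straight: x' = -2 + 0.25·cos(-2.3562)·0.5 = -2.0884
y' = -5 + 0.25·sin(-2.3562)·0.5 = -5.0884

(-2.0884, -5.0884, -2.3562)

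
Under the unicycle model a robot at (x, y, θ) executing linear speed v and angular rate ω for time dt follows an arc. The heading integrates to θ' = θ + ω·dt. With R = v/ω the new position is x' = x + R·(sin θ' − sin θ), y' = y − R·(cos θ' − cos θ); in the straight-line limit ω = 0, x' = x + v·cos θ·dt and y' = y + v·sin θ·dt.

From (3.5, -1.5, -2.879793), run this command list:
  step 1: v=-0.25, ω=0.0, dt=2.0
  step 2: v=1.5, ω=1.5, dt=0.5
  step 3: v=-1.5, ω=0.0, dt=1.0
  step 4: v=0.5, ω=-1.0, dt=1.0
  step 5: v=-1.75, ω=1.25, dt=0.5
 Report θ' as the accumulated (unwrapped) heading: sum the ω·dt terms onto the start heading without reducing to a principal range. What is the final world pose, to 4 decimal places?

(4.5875, -0.4950, -2.5048)

step 1: θ'=-2.8798 (straight) → pose (3.9830, -1.3706, -2.8798)
step 2: θ'=-2.1298 (R=1.0000) → pose (3.3940, -1.8062, -2.1298)
step 3: θ'=-2.1298 (straight) → pose (4.1895, -0.5345, -2.1298)
step 4: θ'=-3.1298 (R=-0.5000) → pose (3.7715, -0.7693, -3.1298)
step 5: θ'=-2.5048 (R=-1.4000) → pose (4.5875, -0.4950, -2.5048)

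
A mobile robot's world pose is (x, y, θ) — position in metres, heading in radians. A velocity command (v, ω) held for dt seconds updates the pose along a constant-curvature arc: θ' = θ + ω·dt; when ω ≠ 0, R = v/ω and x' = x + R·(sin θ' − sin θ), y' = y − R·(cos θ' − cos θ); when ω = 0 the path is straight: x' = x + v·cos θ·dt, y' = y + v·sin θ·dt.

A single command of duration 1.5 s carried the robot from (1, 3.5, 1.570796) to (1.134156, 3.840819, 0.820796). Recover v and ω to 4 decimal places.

v = 0.2500, ω = -0.5000

Δθ = 0.820796 − 1.570796 = -0.750000
ω = Δθ/dt = -0.750000/1.5 = -0.5000
R = −Δy/(cos θ' − cos θ) = -0.5000
v = R·ω = -0.5000·-0.5000 = 0.2500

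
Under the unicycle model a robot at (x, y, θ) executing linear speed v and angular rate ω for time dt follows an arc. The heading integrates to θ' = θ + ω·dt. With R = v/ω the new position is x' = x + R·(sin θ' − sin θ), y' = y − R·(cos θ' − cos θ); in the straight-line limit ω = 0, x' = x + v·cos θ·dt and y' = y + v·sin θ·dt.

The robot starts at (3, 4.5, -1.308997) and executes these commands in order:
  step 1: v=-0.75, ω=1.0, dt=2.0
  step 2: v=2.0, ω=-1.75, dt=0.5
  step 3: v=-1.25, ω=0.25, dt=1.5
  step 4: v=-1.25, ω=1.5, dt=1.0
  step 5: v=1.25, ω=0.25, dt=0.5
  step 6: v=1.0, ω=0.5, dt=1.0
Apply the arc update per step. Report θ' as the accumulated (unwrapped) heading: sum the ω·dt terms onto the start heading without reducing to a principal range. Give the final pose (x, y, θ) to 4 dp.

step 1: θ'=0.6910 (R=-0.7500) → pose (1.7976, 4.8838, 0.6910)
step 2: θ'=-0.1840 (R=-1.1429) → pose (2.7350, 5.1267, -0.1840)
step 3: θ'=0.1910 (R=-5.0000) → pose (0.8710, 5.1202, 0.1910)
step 4: θ'=1.6910 (R=-0.8333) → pose (0.2019, 4.2021, 1.6910)
step 5: θ'=1.8160 (R=5.0000) → pose (0.0884, 4.8163, 1.8160)
step 6: θ'=2.3160 (R=2.0000) → pose (-0.3819, 5.6870, 2.3160)

(-0.3819, 5.6870, 2.3160)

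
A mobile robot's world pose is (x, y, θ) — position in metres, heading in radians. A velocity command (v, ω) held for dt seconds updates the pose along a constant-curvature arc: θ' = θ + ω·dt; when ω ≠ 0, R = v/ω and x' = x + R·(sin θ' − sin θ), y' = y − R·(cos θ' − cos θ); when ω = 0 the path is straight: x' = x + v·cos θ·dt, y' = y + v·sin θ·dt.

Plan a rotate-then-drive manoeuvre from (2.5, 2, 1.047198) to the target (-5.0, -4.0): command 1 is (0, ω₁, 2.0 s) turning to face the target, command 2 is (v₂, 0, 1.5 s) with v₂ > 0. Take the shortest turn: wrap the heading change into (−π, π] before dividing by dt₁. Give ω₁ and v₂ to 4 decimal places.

ω₁ = 1.3846, v₂ = 6.4031

heading to target = atan2(-4−2, -5−2.5) = -2.4669
Δθ = wrap(-2.4669 − 1.0472) = 2.7691; ω₁ = Δθ/dt₁ = 1.3846
distance = √((-5−2.5)² + (-4−2)²) = 9.6047; v₂ = distance/dt₂ = 6.4031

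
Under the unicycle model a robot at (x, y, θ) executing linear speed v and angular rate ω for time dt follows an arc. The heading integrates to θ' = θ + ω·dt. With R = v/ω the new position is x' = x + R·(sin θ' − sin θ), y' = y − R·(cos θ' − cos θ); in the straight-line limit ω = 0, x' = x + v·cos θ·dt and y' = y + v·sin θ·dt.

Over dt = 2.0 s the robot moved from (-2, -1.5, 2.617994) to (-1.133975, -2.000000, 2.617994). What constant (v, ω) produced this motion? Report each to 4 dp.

v = -0.5000, ω = 0.0000

Δθ = 2.617994 − 2.617994 = 0.000000
ω = Δθ/dt = 0.000000/2.0 = 0.0000
ω = 0 → v = (Δx·cos θ + Δy·sin θ)/dt = -0.5000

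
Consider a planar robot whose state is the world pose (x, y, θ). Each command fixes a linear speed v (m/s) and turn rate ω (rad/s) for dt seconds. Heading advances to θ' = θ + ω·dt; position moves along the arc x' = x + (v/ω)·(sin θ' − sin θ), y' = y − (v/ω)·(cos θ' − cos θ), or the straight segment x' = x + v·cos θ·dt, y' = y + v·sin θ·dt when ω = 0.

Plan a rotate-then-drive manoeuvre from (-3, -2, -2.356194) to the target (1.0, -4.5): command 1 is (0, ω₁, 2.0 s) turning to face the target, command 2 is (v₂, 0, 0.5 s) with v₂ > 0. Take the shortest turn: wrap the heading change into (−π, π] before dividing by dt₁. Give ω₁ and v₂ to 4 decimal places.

heading to target = atan2(-4.5−-2, 1−-3) = -0.5586
Δθ = wrap(-0.5586 − -2.3562) = 1.7976; ω₁ = Δθ/dt₁ = 0.8988
distance = √((1−-3)² + (-4.5−-2)²) = 4.7170; v₂ = distance/dt₂ = 9.4340

ω₁ = 0.8988, v₂ = 9.4340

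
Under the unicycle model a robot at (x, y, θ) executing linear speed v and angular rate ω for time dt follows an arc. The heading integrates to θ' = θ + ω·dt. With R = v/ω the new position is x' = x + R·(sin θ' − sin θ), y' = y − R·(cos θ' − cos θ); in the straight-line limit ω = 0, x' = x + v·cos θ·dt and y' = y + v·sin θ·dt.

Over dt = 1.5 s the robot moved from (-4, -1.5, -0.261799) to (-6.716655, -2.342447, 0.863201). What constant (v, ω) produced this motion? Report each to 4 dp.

Δθ = 0.863201 − -0.261799 = 1.125000
ω = Δθ/dt = 1.125000/1.5 = 0.7500
R = Δx/(sin θ' − sin θ) = -2.6667
v = R·ω = -2.6667·0.7500 = -2.0000

v = -2.0000, ω = 0.7500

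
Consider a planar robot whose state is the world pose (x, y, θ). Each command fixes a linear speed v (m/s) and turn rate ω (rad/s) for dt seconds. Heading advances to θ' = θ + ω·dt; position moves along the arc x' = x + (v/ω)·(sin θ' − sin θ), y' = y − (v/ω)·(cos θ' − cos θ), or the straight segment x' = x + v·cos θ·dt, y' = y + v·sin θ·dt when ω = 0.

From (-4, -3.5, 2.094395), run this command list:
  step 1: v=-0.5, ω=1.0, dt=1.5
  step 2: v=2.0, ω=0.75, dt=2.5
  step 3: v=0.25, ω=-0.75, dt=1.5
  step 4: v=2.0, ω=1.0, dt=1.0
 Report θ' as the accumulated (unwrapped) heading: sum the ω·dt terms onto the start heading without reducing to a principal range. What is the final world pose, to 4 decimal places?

step 1: θ'=3.5944 (R=-0.5000) → pose (-3.3482, -3.6996, 3.5944)
step 2: θ'=5.4694 (R=2.6667) → pose (-4.1200, -7.9289, 5.4694)
step 3: θ'=4.3444 (R=-0.3333) → pose (-4.0513, -8.2777, 4.3444)
step 4: θ'=5.3444 (R=2.0000) → pose (-3.7989, -10.1787, 5.3444)

(-3.7989, -10.1787, 5.3444)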